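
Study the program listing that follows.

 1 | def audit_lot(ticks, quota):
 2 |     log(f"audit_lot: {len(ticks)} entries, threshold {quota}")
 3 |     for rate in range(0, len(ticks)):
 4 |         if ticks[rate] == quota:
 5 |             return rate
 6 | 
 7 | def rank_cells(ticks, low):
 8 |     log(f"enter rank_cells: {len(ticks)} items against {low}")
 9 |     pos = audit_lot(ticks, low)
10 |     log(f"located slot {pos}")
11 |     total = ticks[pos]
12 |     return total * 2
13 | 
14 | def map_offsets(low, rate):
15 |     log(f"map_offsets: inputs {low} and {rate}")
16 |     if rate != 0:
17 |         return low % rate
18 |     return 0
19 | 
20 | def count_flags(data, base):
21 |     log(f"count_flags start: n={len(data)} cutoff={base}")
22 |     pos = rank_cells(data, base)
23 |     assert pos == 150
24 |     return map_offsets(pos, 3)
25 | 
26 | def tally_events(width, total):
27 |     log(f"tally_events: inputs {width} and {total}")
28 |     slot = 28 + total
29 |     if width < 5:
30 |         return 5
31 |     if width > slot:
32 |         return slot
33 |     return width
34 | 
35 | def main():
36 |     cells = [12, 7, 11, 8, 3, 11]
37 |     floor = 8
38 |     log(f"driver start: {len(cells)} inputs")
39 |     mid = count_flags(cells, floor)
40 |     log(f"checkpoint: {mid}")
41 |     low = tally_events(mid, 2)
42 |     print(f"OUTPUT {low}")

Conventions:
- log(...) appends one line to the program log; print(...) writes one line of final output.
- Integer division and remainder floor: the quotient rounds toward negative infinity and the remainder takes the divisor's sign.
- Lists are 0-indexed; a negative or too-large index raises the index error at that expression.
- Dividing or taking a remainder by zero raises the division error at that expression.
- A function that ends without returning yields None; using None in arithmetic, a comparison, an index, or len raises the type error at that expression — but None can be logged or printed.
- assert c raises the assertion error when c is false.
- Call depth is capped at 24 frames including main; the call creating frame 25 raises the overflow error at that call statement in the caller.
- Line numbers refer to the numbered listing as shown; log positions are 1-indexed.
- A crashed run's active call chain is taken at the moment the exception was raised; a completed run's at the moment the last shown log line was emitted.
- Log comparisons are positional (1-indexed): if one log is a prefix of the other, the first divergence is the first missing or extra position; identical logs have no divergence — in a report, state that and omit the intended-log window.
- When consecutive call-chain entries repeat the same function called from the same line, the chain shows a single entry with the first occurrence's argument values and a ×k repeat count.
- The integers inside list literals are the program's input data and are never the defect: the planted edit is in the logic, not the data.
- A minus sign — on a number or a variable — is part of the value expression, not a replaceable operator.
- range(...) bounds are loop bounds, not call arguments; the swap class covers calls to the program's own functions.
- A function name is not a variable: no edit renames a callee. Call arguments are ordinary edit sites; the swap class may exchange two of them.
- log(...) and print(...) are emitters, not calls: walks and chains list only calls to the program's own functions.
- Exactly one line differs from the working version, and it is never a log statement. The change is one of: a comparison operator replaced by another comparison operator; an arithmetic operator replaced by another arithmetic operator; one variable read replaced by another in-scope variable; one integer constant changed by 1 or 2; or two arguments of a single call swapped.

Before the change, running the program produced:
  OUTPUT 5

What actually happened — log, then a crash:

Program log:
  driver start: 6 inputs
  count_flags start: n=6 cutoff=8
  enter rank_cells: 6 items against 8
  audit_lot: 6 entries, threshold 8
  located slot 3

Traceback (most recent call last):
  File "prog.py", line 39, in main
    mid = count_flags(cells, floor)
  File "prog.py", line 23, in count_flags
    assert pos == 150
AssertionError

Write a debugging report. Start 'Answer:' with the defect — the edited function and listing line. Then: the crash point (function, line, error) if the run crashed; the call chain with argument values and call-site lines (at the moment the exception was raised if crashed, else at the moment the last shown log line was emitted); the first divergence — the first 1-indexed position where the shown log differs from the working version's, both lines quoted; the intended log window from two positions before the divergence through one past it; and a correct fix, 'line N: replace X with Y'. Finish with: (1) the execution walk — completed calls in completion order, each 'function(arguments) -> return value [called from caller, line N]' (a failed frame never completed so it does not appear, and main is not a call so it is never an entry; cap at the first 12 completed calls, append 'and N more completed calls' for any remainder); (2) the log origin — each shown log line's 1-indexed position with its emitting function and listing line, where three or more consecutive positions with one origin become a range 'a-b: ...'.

Answer: the defect is in count_flags at line 23.
Key fact: The log ends early — 5 lines, where the working version next logs 'map_offsets: inputs 16 and 3'.
Crash: count_flags, line 23, AssertionError.
Call chain: main -> count_flags([12, 7, 11, 8, 3, 11], 8) (called at line 39).
First divergence: position 6 — the faulty run's log ends after 5 lines; the working version continues with 'map_offsets: inputs 16 and 3'.
Intended log window:
  4: audit_lot: 6 entries, threshold 8
  5: located slot 3
  6: map_offsets: inputs 16 and 3
  7: checkpoint: 1
Execution walk:
  audit_lot([12, 7, 11, 8, 3, 11], 8) -> 3  [called from rank_cells, line 9]
  rank_cells([12, 7, 11, 8, 3, 11], 8) -> 16  [called from count_flags, line 22]
Origin of each log line:
  1: from main, line 38
  2: from count_flags, line 21
  3: from rank_cells, line 8
  4: from audit_lot, line 2
  5: from rank_cells, line 10
A correct fix: line 23: replace `==` with `<=`.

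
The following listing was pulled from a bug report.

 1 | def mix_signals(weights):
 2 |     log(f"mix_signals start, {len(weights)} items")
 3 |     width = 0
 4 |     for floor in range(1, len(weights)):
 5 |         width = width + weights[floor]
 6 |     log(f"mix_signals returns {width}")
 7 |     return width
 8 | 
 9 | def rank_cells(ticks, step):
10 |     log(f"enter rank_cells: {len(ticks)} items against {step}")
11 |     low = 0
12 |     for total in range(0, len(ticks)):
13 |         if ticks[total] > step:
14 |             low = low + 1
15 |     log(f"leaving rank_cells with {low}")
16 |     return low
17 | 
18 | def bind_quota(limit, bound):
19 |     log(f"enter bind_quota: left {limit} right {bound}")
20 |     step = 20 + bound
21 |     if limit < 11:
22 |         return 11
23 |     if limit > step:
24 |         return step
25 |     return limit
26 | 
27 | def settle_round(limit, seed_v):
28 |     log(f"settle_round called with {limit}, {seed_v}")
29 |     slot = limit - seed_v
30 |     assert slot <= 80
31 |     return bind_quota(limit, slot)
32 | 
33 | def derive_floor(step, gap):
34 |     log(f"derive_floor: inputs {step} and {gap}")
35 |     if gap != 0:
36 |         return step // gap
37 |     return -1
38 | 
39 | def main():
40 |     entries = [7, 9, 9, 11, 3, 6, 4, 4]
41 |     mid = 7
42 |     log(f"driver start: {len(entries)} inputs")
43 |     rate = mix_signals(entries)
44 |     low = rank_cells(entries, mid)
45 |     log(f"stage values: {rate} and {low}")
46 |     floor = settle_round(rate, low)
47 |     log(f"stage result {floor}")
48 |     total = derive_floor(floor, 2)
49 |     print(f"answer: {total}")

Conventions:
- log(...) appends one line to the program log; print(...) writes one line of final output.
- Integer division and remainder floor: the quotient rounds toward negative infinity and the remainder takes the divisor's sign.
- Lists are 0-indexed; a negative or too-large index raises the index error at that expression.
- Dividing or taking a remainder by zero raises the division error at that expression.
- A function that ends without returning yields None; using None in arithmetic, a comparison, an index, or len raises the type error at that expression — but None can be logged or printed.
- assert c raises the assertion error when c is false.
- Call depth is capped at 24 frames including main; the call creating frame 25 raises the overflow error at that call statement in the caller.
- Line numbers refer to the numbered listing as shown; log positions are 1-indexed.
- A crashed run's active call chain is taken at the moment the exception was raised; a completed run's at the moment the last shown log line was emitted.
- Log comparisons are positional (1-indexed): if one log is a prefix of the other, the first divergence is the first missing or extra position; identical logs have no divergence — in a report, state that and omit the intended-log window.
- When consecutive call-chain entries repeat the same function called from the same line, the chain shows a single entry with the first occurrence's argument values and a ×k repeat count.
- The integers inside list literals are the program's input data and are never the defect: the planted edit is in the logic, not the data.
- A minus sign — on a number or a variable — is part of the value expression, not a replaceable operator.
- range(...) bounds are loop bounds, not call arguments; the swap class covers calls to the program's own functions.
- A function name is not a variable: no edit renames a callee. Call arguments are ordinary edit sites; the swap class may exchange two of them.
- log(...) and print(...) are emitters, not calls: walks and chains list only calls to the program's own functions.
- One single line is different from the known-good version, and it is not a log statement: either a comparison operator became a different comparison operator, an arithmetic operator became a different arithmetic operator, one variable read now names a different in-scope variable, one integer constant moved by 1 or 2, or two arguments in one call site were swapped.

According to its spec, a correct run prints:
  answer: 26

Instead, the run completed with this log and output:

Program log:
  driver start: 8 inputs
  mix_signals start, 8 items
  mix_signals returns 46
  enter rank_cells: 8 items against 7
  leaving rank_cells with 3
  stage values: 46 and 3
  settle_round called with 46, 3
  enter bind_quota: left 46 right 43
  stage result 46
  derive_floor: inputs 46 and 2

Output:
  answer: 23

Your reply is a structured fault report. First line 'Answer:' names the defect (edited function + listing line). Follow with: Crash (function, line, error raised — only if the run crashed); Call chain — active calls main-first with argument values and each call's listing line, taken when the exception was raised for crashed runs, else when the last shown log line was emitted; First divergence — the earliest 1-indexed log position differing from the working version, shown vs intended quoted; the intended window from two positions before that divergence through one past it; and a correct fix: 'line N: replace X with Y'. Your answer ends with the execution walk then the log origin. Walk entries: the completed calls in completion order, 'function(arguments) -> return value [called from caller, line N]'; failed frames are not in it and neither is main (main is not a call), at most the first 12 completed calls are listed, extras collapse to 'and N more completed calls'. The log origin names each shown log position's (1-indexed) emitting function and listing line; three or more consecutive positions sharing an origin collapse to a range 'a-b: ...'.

Answer: the defect is in mix_signals at line 4.
The tell: At log position 3 the runs split — shown 'mix_signals returns 46', but the working version logs 'mix_signals returns 53'.
Call chain: main -> derive_floor(46, 2) (called at line 48).
First divergence: position 3 — shown 'mix_signals returns 46', intended 'mix_signals returns 53'.
Intended log window:
  1: driver start: 8 inputs
  2: mix_signals start, 8 items
  3: mix_signals returns 53
  4: enter rank_cells: 8 items against 7
Execution walk:
  mix_signals([7, 9, 9, 11, 3, 6, 4, 4]) -> 46  [called from main, line 43]
  rank_cells([7, 9, 9, 11, 3, 6, 4, 4], 7) -> 3  [called from main, line 44]
  bind_quota(46, 43) -> 46  [called from settle_round, line 31]
  settle_round(46, 3) -> 46  [called from main, line 46]
  derive_floor(46, 2) -> 23  [called from main, line 48]
Origin of each log line:
  1: logged in main at line 42
  2: logged in mix_signals at line 2
  3: logged in mix_signals at line 6
  4: logged in rank_cells at line 10
  5: logged in rank_cells at line 15
  6: logged in main at line 45
  7: logged in settle_round at line 28
  8: logged in bind_quota at line 19
  9: logged in main at line 47
  10: logged in derive_floor at line 34
A correct fix: line 4: replace `1` with `0`.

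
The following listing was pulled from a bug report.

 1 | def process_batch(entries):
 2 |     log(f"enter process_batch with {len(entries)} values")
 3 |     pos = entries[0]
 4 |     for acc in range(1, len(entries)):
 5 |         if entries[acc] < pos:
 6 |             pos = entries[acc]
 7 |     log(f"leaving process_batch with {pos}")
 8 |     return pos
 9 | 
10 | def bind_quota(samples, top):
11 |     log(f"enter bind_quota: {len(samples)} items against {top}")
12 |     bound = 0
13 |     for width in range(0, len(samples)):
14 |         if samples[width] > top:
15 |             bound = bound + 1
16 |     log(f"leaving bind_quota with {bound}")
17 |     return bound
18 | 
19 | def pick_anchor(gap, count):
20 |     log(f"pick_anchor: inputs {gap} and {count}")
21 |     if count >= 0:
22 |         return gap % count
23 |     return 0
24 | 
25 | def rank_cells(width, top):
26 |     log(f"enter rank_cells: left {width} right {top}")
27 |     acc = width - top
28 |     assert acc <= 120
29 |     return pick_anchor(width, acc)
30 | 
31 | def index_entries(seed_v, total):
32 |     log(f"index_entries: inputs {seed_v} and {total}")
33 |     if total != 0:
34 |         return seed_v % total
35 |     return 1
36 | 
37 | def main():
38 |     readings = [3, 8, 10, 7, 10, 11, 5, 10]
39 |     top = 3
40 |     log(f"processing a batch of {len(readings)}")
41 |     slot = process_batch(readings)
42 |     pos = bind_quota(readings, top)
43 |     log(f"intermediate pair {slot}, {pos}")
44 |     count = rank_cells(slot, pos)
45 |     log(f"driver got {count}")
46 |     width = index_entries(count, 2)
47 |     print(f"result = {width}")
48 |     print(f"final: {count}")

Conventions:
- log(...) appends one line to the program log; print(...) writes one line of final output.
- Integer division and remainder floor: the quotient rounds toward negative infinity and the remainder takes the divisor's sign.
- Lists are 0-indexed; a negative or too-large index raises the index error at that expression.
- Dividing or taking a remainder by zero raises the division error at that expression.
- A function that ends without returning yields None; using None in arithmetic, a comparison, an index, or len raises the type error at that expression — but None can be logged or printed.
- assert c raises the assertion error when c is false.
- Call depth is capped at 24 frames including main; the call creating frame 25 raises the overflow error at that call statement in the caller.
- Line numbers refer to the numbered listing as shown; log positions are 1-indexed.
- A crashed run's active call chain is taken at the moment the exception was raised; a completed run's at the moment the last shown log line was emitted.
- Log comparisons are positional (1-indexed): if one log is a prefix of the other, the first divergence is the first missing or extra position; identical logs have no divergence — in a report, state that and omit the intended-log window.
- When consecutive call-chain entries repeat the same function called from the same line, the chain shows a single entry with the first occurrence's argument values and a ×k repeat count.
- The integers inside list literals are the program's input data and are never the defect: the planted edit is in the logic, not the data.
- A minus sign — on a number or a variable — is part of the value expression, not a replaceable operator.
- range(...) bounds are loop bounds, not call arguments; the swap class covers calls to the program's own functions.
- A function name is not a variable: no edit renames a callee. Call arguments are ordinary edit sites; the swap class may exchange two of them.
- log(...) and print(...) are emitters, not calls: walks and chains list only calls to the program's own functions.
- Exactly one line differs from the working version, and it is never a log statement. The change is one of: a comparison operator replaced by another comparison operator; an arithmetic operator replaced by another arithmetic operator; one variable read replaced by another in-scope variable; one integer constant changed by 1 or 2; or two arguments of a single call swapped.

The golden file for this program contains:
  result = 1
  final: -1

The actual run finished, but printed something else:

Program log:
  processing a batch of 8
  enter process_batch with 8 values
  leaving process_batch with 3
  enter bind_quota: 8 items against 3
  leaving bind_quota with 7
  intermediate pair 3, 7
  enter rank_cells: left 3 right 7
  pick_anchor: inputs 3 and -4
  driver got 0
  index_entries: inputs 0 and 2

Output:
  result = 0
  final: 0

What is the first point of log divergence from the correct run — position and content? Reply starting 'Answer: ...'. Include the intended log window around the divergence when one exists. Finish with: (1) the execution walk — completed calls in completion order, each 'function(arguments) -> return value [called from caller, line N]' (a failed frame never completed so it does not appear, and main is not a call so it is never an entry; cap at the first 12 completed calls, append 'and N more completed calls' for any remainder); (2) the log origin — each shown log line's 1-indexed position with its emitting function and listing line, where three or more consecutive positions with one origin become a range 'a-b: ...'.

Answer: position 9; shown 'driver got 0' vs intended 'driver got -1'.
Intended log window:
  7: enter rank_cells: left 3 right 7
  8: pick_anchor: inputs 3 and -4
  9: driver got -1
  10: index_entries: inputs -1 and 2
Execution walk:
  process_batch([3, 8, 10, 7, 10, 11, 5, 10]) -> 3  [called from main, line 41]
  bind_quota([3, 8, 10, 7, 10, 11, 5, 10], 3) -> 7  [called from main, line 42]
  pick_anchor(3, -4) -> 0  [called from rank_cells, line 29]
  rank_cells(3, 7) -> 0  [called from main, line 44]
  index_entries(0, 2) -> 0  [called from main, line 46]
Log origin:
  1: emitted by main (line 40)
  2: emitted by process_batch (line 2)
  3: emitted by process_batch (line 7)
  4: emitted by bind_quota (line 11)
  5: emitted by bind_quota (line 16)
  6: emitted by main (line 43)
  7: emitted by rank_cells (line 26)
  8: emitted by pick_anchor (line 20)
  9: emitted by main (line 45)
  10: emitted by index_entries (line 32)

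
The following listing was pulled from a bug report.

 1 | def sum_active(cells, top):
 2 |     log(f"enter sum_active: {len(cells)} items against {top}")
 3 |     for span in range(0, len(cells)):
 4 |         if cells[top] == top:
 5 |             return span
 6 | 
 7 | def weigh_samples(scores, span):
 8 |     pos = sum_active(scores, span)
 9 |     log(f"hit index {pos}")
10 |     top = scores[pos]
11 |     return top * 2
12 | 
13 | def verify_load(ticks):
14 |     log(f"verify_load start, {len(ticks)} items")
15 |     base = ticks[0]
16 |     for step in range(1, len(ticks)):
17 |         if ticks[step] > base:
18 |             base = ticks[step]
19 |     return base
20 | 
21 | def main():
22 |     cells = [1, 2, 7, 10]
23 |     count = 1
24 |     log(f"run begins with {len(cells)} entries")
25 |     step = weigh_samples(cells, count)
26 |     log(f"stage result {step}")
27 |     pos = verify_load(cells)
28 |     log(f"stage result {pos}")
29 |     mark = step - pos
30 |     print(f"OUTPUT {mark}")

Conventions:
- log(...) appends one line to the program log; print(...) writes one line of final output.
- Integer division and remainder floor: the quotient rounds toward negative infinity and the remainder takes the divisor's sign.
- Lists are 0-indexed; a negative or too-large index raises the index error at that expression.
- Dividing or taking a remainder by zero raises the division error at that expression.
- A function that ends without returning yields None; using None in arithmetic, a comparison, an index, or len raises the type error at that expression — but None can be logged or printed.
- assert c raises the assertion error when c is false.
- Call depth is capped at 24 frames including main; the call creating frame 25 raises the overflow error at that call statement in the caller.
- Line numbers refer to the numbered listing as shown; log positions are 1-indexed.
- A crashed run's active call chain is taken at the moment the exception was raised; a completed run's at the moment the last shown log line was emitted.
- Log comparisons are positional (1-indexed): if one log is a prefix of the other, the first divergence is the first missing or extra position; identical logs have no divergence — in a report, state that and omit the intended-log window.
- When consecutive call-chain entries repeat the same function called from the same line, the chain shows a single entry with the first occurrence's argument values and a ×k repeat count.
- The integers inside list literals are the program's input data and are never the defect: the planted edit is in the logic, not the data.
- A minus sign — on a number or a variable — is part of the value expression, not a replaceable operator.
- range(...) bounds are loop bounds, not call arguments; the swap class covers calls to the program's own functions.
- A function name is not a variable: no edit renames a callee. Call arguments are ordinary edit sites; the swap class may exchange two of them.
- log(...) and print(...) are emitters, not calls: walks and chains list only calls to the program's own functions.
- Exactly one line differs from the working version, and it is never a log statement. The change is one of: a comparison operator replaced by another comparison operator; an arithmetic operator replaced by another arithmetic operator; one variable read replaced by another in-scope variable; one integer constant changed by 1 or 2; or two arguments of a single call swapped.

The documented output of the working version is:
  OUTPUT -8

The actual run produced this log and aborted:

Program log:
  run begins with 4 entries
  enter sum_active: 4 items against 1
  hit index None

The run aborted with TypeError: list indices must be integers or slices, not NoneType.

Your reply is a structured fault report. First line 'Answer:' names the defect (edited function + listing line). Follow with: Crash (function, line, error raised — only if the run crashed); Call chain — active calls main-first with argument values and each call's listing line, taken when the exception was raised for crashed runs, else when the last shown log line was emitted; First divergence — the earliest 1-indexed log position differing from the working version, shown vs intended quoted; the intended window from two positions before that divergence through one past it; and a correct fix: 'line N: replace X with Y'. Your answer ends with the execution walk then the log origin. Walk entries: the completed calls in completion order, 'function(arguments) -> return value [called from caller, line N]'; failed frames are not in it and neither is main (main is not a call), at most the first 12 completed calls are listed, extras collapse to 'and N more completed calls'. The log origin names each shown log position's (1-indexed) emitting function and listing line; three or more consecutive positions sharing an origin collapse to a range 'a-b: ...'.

Answer: the defect is in sum_active at line 4.
Key fact: Log line 3 is where behavior first shows: 'hit index None' appears instead of 'hit index 0'.
Crash: weigh_samples, line 10, TypeError.
Call chain: main -> weigh_samples([1, 2, 7, 10], 1) (called at line 25).
First divergence: position 3; shown 'hit index None' vs intended 'hit index 0'.
Intended log window:
  1: run begins with 4 entries
  2: enter sum_active: 4 items against 1
  3: hit index 0
  4: stage result 2
Execution walk:
  sum_active([1, 2, 7, 10], 1) -> None  [called from weigh_samples, line 8]
Log origins:
  1: emitted by main (line 24)
  2: emitted by sum_active (line 2)
  3: emitted by weigh_samples (line 9)
A correct fix: line 4: replace `cells[top]` with `cells[span]`.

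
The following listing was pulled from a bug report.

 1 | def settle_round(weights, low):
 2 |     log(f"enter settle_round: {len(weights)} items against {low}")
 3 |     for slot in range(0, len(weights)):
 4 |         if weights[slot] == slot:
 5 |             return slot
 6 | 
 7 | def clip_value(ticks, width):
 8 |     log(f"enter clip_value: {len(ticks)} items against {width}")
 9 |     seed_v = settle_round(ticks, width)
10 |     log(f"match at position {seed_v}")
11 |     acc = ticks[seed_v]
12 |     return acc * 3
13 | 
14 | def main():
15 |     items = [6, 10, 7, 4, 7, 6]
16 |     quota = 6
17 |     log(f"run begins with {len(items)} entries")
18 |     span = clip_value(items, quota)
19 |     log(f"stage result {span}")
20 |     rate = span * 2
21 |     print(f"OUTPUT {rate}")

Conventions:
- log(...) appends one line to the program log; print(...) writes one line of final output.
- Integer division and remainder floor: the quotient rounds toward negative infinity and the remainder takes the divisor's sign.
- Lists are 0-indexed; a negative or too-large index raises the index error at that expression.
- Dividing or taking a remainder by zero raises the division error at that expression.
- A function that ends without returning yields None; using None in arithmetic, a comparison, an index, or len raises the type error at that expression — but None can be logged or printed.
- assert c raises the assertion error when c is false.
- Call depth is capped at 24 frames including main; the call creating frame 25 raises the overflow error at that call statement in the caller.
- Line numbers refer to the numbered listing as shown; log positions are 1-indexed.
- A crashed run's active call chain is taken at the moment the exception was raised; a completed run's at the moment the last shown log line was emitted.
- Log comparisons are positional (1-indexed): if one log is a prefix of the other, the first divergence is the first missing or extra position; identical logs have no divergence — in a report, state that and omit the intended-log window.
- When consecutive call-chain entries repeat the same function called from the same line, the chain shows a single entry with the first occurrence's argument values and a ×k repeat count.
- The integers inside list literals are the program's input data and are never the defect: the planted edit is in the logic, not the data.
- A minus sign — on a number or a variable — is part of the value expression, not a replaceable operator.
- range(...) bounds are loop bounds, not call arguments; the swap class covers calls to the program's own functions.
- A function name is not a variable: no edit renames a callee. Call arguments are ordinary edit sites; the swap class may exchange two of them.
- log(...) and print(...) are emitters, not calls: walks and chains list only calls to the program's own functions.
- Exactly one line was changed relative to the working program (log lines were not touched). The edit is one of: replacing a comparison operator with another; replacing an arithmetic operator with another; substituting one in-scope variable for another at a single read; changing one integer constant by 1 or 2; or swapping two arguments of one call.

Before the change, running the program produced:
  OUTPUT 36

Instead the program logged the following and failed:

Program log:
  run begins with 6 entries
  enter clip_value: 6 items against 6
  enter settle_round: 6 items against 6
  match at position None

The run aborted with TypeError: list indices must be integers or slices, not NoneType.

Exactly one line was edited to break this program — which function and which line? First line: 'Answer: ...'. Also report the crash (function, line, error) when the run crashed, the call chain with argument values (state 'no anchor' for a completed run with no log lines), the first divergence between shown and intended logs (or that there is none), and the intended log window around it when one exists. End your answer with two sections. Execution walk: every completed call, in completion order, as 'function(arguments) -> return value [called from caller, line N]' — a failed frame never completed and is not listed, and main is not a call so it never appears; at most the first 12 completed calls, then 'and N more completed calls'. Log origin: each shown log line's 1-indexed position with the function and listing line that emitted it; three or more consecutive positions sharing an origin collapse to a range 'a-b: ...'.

Answer: the defect is in settle_round at line 4.
Core observation: Log line 4 is where behavior first shows: 'match at position None' appears instead of 'match at position 0'.
Crash: clip_value, line 11, TypeError.
Call chain: main -> clip_value([6, 10, 7, 4, 7, 6], 6) (called at line 18).
First divergence: position 4; shown 'match at position None' vs intended 'match at position 0'.
Intended log window:
  2: enter clip_value: 6 items against 6
  3: enter settle_round: 6 items against 6
  4: match at position 0
  5: stage result 18
Execution walk:
  settle_round([6, 10, 7, 4, 7, 6], 6) -> None  [called from clip_value, line 9]
Log line origins:
  1: emitted by main (line 17)
  2: emitted by clip_value (line 8)
  3: emitted by settle_round (line 2)
  4: emitted by clip_value (line 10)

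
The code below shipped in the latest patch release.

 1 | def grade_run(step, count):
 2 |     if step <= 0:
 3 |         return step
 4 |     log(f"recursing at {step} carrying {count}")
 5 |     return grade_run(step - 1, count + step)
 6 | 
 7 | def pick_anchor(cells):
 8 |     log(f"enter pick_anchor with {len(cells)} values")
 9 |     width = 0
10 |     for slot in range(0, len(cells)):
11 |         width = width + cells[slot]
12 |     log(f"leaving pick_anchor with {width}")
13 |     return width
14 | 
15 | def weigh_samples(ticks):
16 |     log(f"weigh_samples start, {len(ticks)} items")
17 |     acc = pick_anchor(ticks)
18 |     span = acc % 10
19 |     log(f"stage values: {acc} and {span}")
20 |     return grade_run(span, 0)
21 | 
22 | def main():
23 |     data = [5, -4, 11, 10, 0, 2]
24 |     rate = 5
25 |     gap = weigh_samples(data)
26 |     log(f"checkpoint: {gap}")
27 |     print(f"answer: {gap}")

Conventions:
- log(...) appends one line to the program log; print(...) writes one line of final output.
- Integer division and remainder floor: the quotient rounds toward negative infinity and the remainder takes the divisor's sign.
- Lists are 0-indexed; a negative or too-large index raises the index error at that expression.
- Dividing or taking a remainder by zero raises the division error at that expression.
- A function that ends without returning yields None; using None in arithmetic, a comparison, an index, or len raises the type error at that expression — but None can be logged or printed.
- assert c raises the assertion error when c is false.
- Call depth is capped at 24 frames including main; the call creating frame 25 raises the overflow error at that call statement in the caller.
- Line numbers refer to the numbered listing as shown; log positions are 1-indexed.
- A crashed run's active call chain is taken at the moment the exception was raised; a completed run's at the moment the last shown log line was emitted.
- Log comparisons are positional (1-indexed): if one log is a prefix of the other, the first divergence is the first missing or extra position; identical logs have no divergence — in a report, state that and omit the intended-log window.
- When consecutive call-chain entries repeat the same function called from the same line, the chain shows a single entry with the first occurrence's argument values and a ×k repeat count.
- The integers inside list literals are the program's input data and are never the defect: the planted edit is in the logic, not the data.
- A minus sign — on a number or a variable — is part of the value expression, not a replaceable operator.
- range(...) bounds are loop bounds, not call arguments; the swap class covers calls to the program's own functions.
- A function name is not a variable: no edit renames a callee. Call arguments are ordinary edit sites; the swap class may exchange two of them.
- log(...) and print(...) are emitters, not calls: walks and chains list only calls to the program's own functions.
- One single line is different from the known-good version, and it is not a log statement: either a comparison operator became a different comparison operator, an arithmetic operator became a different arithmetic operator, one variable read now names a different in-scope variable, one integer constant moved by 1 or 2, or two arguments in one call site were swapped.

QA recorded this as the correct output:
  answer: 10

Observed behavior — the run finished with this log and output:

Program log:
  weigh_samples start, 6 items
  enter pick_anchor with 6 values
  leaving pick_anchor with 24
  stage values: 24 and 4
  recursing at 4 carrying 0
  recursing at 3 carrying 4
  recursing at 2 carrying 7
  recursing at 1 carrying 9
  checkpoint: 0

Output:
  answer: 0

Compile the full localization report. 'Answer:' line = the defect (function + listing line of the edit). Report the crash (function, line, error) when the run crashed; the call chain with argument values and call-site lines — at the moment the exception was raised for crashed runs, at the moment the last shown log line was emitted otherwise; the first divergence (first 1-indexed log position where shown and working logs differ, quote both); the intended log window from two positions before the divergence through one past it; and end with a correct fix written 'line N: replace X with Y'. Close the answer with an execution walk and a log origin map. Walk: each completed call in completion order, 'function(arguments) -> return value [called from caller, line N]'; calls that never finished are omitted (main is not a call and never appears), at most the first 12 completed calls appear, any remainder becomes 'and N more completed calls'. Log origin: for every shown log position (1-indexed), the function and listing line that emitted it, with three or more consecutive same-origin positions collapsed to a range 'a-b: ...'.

Answer: the defect is in grade_run at line 3.
Key fact: At log position 9 the runs split — shown 'checkpoint: 0', but the working version logs 'checkpoint: 10'.
Call chain: main.
First divergence: position 9 — the shown line 'checkpoint: 0' should read 'checkpoint: 10'.
Intended log window:
  7: recursing at 2 carrying 7
  8: recursing at 1 carrying 9
  9: checkpoint: 10
Execution walk:
  pick_anchor([5, -4, 11, 10, 0, 2]) -> 24  [called from weigh_samples, line 17]
  grade_run(0, 10) -> 0  [called from grade_run, line 5]
  grade_run(1, 9) -> 0  [called from grade_run, line 5]
  grade_run(2, 7) -> 0  [called from grade_run, line 5]
  grade_run(3, 4) -> 0  [called from grade_run, line 5]
  grade_run(4, 0) -> 0  [called from weigh_samples, line 20]
  weigh_samples([5, -4, 11, 10, 0, 2]) -> 0  [called from main, line 25]
Origin of each log line:
  1: from weigh_samples, line 16
  2: from pick_anchor, line 8
  3: from pick_anchor, line 12
  4: from weigh_samples, line 19
  5-8: from grade_run, line 4
  9: from main, line 26
A correct fix: line 3: replace `step` with `count`.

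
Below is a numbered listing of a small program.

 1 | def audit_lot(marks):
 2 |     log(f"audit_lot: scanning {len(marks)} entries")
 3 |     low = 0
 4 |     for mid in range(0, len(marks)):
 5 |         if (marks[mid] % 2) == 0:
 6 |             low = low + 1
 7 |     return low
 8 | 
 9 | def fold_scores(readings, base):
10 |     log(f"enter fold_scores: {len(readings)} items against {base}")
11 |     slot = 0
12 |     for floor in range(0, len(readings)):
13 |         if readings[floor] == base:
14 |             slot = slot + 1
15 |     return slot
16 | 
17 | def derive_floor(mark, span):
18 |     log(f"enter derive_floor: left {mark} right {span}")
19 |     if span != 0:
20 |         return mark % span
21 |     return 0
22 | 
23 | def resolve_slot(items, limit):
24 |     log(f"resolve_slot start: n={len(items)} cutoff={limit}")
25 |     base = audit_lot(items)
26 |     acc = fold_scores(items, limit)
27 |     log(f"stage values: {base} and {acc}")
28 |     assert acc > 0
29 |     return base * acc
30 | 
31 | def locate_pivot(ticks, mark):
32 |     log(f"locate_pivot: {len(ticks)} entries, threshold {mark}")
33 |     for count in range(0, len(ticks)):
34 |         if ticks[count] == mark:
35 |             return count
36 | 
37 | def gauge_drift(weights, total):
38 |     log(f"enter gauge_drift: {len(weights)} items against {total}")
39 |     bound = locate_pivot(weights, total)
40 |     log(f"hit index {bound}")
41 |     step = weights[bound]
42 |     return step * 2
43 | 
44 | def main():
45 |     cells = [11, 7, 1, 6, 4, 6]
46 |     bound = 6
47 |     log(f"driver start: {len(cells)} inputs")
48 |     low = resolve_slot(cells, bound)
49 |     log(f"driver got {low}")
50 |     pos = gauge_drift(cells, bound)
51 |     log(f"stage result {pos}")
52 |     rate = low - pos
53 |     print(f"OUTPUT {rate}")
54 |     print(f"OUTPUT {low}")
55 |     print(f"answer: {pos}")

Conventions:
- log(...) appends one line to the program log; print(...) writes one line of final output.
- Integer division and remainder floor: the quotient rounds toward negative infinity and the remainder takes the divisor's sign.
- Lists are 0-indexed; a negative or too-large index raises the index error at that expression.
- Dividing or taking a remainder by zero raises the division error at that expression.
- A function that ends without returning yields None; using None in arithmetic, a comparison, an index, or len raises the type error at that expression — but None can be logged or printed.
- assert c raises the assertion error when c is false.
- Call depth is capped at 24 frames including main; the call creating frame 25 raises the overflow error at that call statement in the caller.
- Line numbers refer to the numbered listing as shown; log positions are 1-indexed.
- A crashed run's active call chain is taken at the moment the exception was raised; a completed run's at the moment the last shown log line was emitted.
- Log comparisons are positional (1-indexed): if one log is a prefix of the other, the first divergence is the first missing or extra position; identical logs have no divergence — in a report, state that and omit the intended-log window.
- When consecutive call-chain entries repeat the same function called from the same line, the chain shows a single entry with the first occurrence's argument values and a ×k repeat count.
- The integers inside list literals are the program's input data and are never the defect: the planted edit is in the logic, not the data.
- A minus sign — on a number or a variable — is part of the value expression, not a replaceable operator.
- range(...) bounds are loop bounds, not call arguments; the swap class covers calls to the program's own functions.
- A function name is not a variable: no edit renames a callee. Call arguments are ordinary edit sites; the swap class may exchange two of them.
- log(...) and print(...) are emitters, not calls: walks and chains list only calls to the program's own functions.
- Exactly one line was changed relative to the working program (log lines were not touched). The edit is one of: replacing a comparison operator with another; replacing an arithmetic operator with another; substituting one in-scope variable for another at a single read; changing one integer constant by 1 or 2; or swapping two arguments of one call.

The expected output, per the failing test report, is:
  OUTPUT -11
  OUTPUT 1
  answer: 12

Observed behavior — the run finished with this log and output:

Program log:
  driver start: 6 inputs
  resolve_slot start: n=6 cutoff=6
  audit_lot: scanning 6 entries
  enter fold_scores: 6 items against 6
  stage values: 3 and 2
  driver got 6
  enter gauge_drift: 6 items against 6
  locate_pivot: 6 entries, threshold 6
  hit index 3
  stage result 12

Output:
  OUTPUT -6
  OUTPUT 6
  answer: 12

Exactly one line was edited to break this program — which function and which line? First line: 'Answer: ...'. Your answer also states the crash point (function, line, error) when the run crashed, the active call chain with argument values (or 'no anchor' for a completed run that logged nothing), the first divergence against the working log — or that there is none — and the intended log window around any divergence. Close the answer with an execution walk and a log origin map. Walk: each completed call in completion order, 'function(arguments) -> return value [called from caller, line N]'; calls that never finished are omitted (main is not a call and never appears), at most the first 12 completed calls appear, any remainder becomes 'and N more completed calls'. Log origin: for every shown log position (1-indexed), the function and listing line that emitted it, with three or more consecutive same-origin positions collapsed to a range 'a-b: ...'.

Answer: the defect is in resolve_slot at line 29.
Key observation: The earliest visible damage is log position 6 — 'driver got 6' rather than the intended 'driver got 1'.
Call chain: main.
First divergence: position 6; shown 'driver got 6' vs intended 'driver got 1'.
Intended log window:
  4: enter fold_scores: 6 items against 6
  5: stage values: 3 and 2
  6: driver got 1
  7: enter gauge_drift: 6 items against 6
Execution walk:
  audit_lot([11, 7, 1, 6, 4, 6]) -> 3  [called from resolve_slot, line 25]
  fold_scores([11, 7, 1, 6, 4, 6], 6) -> 2  [called from resolve_slot, line 26]
  resolve_slot([11, 7, 1, 6, 4, 6], 6) -> 6  [called from main, line 48]
  locate_pivot([11, 7, 1, 6, 4, 6], 6) -> 3  [called from gauge_drift, line 39]
  gauge_drift([11, 7, 1, 6, 4, 6], 6) -> 12  [called from main, line 50]
Log origin:
  1: from main, line 47
  2: from resolve_slot, line 24
  3: from audit_lot, line 2
  4: from fold_scores, line 10
  5: from resolve_slot, line 27
  6: from main, line 49
  7: from gauge_drift, line 38
  8: from locate_pivot, line 32
  9: from gauge_drift, line 40
  10: from main, line 51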